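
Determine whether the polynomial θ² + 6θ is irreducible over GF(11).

No

Write f(θ) = θ² + 6θ.
Check each element of GF(11) for a root: f(0)=0, f(1)=7, f(2)=5, f(3)=5, f(4)=7, f(5)=0, f(6)=6, f(7)=3, f(8)=2, f(9)=3, f(10)=6.
f(0) = 0, so (θ) divides f(θ); f is reducible.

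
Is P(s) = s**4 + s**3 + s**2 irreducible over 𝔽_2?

No

Check for roots in 𝔽_2: P(0) = 0 → root; P(1) = 1.
P(0) = 0, so (s) divides P(s); P is reducible.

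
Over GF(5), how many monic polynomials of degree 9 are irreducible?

x^(5^9) − x is the product of all monic irreducibles of degree dividing 9; Möbius inversion gives N = (1/9) Σ μ(9/d)·5^d.
Divisors of 9: 1, 3, 9; μ(9/d) for each: 0, -1, 1.
Σ = − 5^3 + 5^9 = 1953000.
N = 1953000/9 = 217000.

217000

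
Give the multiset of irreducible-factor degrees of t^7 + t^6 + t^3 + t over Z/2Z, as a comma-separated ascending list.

1, 1, 2, 3

Write g(t) = t^7 + t^6 + t^3 + t.
Roots in Z/2Z: g(0) = 0 → root; g(1) = 0 → root.
Linear factors from roots: (t), (t + 1).
Complete factorization: g(t) = (t)·(t + 1)·(t^2 + t + 1)·(t^3 + t^2 + 1).
Factor degrees with multiplicity: 1 + 1 + 2 + 3 = 7.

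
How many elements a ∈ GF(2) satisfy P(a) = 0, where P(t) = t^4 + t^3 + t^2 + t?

Evaluate at each of the 2 elements of GF(2):
P(0) = 0 → root; P(1) = 0 → root.
Roots: {0, 1}.

2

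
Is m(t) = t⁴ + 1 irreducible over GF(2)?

No

Check for roots in GF(2): m(0) = 1; m(1) = 0 → root.
m(1) = 0, so (t − 1) divides m(t); m is reducible.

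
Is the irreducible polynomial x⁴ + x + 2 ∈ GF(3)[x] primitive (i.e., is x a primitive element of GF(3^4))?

Yes

Write f(x) = x⁴ + x + 2.
|GF(3^4)^×| = 3^4 − 1 = 80. Prime factorization: 80 = 2^4·5.
f is primitive ⇔ x has order 80 in GF(3)[x]/(f), i.e. x^(80/q) ≠ 1 for each prime q | 80.
x^(40) mod f = 2.
x^(16) mod f = 2x³ + x + 2.
None equal 1, so x has full order 80; f is primitive.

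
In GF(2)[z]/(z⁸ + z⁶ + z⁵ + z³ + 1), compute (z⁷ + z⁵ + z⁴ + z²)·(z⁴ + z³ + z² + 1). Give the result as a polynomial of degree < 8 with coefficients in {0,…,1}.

Multiply in GF(2)[z]: (z⁷ + z⁵ + z⁴ + z²)·(z⁴ + z³ + z² + 1) = z¹¹ + z¹⁰ + z⁷ + z².
Reduce using z⁸ ≡ z⁶ + z⁵ + z³ + 1 (mod z⁸ + z⁶ + z⁵ + z³ + 1).
Reduced: z⁷ + z⁵ + z⁴ + z³ + z.

z^7 + z^5 + z^4 + z^3 + z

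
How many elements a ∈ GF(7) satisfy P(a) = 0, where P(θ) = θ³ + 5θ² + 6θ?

Evaluate at each of the 7 elements of GF(7):
P(0) = 0 → root; P(1) = 5; P(2) = 5; P(3) = 6; P(4) = 0 → root; P(5) = 0 → root; P(6) = 5.
Roots: {0, 4, 5}.

3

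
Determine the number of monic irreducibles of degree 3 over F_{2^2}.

Gauss's count: N_{4}(3) = (1/3) Σ_{d|3} μ(3/d)·4^d.
Divisors of 3: 1, 3; μ(3/d) for each: -1, 1.
Σ = − 4^1 + 4^3 = 60.
N = 60/3 = 20.

20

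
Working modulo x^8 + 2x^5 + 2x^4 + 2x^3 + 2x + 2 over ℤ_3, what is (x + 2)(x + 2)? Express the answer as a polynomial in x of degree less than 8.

Multiply in ℤ_3[x]: (x + 2)·(x + 2) = x^2 + x + 1.
Reduced: x^2 + x + 1.

x^2 + x + 1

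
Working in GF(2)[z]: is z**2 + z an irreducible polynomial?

Write m(z) = z**2 + z.
Check for roots in GF(2): m(0) = 0 → root; m(1) = 0 → root.
m(0) = 0, so (z) divides m(z); m is reducible.

No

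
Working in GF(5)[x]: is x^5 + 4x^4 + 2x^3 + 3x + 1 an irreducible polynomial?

Write h(x) = x^5 + 4x^4 + 2x^3 + 3x + 1.
Check for roots in GF(5): h(0) = 1; h(1) = 1; h(2) = 4; h(3) = 1; h(4) = 4.
No roots, so no linear factors.
Degree-2 irreducible divisors: test the 10 monic irreducibles of degree 2 over GF(5).
None of them divide h (all give nonzero remainder).
No irreducible factor of degree ≤ 2 exists, so h is irreducible over GF(5).

Yes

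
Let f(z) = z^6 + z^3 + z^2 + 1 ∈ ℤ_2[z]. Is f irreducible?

No

Check for roots in ℤ_2: f(0) = 1; f(1) = 0 → root.
f(1) = 0, so (z − 1) divides f(z); f is reducible.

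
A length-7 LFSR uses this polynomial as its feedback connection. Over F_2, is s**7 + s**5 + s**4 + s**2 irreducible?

Write f(s) = s**7 + s**5 + s**4 + s**2.
Check for roots in F_2: f(0) = 0 → root; f(1) = 0 → root.
f(0) = 0, so (s) divides f(s); f is reducible.

No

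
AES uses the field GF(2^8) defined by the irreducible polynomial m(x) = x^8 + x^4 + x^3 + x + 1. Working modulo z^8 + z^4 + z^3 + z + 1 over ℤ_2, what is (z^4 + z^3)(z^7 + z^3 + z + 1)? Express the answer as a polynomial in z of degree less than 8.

Multiply in ℤ_2[z]: (z^4 + z^3)·(z^7 + z^3 + z + 1) = z^11 + z^10 + z^7 + z^6 + z^5 + z^3.
Reduce using z^8 ≡ z^4 + z^3 + z + 1 (mod z^8 + z^4 + z^3 + z + 1).
Reduced: z^6 + z^4 + z^3 + z^2.

z^6 + z^4 + z^3 + z^2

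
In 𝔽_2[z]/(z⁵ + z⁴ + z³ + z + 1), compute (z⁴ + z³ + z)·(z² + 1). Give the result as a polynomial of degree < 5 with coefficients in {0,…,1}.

z^2

Multiply in 𝔽_2[z]: (z⁴ + z³ + z)·(z² + 1) = z⁶ + z⁵ + z⁴ + z.
Reduce using z⁵ ≡ z⁴ + z³ + z + 1 (mod z⁵ + z⁴ + z³ + z + 1).
Reduced: z².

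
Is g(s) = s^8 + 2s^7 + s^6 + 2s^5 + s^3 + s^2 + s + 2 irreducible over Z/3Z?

Check for roots in Z/3Z: g(0) = 2; g(1) = 2; g(2) = 2.
No roots, so no linear factors.
Monic irreducibles of degree 2 over GF(3): s^2 + 1, s^2 + s + 2, s^2 + 2s + 2.
None of them divide g (all give nonzero remainder).
Degree-3 irreducible divisors: test the 8 monic irreducibles of degree 3 over GF(3).
None of them divide g (all give nonzero remainder).
Degree-4 irreducible divisors: test the 18 monic irreducibles of degree 4 over GF(3).
None of them divide g (all give nonzero remainder).
No irreducible factor of degree ≤ 4 exists, so g is irreducible over GF(3).

Yes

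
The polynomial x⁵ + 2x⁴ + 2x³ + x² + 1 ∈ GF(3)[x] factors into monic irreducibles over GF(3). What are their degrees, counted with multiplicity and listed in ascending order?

Write h(x) = x⁵ + 2x⁴ + 2x³ + x² + 1.
Roots in GF(3): h(0) = 1; h(1) = 1; h(2) = 1.
Complete factorization: h(x) = (x⁵ + 2x⁴ + 2x³ + x² + 1).
Factor degrees with multiplicity: 5 = 5.

5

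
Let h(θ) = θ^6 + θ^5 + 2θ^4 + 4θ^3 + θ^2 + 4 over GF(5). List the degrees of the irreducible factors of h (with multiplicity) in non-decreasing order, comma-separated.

1, 2, 3

Roots in GF(5): h(0) = 4; h(1) = 3; h(2) = 3; h(3) = 0 → root; h(4) = 3.
Linear factors from roots: (θ + 2).
Complete factorization: h(θ) = (θ + 2)·(θ^2 + θ + 2)·(θ^3 + 3θ^2 + 4θ + 1).
Factor degrees with multiplicity: 1 + 2 + 3 = 6.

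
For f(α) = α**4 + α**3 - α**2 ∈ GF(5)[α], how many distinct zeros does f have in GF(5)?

Evaluate at each of the 5 elements of GF(5):
f(0) = 0 → root; f(1) = 1; f(2) = 0 → root; f(3) = 4; f(4) = 4.
Roots: {0, 2}.

2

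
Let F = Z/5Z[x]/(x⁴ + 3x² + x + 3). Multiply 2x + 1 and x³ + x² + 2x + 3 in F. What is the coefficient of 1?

Multiply in Z/5Z[x]: (2x + 1)·(x³ + x² + 2x + 3) = 2x⁴ + 3x³ + 3x + 3.
Reduce using x⁴ ≡ 2x² + 4x + 2 (mod x⁴ + 3x² + x + 3).
Reduced: 3x³ + 4x² + x + 2.

2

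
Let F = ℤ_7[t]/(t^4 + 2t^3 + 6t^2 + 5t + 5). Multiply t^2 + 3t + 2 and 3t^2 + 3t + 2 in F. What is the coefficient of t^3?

6

Multiply in ℤ_7[t]: (t^2 + 3t + 2)·(3t^2 + 3t + 2) = 3t^4 + 5t^3 + 3t^2 + 5t + 4.
Reduce using t^4 ≡ 5t^3 + t^2 + 2t + 2 (mod t^4 + 2t^3 + 6t^2 + 5t + 5).
Reduced: 6t^3 + 6t^2 + 4t + 3.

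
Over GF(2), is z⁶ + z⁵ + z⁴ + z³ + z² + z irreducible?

Write m(z) = z⁶ + z⁵ + z⁴ + z³ + z² + z.
Check for roots in GF(2): m(0) = 0 → root; m(1) = 0 → root.
m(0) = 0, so (z) divides m(z); m is reducible.

No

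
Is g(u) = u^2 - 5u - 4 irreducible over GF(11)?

Check each element of GF(11) for a root: g(0)=7, g(1)=3, g(2)=1, g(3)=1, g(4)=3, g(5)=7, g(6)=2, g(7)=10, g(8)=9, g(9)=10, g(10)=2.
No roots. A degree-2 polynomial over a field with no linear factor is irreducible.

Yes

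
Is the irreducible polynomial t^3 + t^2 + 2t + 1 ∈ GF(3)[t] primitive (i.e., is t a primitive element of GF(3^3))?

Write f(t) = t^3 + t^2 + 2t + 1.
|GF(3^3)^×| = 3^3 − 1 = 26. Prime factorization: 26 = 2·13.
f is primitive ⇔ t has order 26 in GF(3)[t]/(f), i.e. t^(26/q) ≠ 1 for each prime q | 26.
t^(13) mod f = 2.
t^(2) mod f = t^2.
None equal 1, so t has full order 26; f is primitive.

Yes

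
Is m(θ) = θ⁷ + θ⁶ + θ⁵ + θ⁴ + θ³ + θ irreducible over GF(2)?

No

Check for roots in GF(2): m(0) = 0 → root; m(1) = 0 → root.
m(0) = 0, so (θ) divides m(θ); m is reducible.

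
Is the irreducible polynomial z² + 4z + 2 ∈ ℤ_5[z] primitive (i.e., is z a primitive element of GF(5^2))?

Write f(z) = z² + 4z + 2.
|GF(5^2)^×| = 5^2 − 1 = 24. Prime factorization: 24 = 2^3·3.
f is primitive ⇔ z has order 24 in GF(5)[z]/(f), i.e. z^(24/q) ≠ 1 for each prime q | 24.
z^(12) mod f = 4.
z^(8) mod f = 2z + 1.
None equal 1, so z has full order 24; f is primitive.

Yes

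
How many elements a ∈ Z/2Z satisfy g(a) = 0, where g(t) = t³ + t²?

Evaluate at each of the 2 elements of Z/2Z:
g(0) = 0 → root; g(1) = 0 → root.
Roots: {0, 1}.

2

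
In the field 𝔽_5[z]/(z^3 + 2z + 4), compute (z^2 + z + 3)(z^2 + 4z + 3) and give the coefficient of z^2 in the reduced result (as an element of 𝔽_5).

Multiply in 𝔽_5[z]: (z^2 + z + 3)·(z^2 + 4z + 3) = z^4 + 4.
Reduce using z^3 ≡ 3z + 1 (mod z^3 + 2z + 4).
Reduced: 3z^2 + z + 4.

3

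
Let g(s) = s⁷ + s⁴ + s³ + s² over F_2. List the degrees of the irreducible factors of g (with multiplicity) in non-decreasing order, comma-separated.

1, 1, 1, 1, 3

Roots in F_2: g(0) = 0 → root; g(1) = 0 → root.
Linear factors from roots: (s), (s + 1).
Complete factorization: g(s) = (s)^2·(s + 1)^2·(s³ + s + 1).
Factor degrees with multiplicity: 1 + 1 + 1 + 1 + 3 = 7.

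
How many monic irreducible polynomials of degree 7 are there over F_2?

By the necklace-counting formula, N_2(7) = (1/7) Σ_{d|7} μ(7/d)·2^d.
Divisors of 7: 1, 7; μ(7/d) for each: -1, 1.
Σ = − 2^1 + 2^7 = 126.
N = 126/7 = 18.

18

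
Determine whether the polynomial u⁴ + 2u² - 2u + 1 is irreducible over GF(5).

Write P(u) = u⁴ + 2u² - 2u + 1.
Check for roots in GF(5): P(0) = 1; P(1) = 2; P(2) = 1; P(3) = 4; P(4) = 1.
No roots, so no linear factors.
Degree-2 irreducible divisors: test the 10 monic irreducibles of degree 2 over GF(5).
None of them divide P (all give nonzero remainder).
No irreducible factor of degree ≤ 2 exists, so P is irreducible over GF(5).

Yes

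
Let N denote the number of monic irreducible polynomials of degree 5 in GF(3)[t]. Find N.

Gauss's count: N_{3}(5) = (1/5) Σ_{d|5} μ(5/d)·3^d.
Divisors of 5: 1, 5; μ(5/d) for each: -1, 1.
Σ = − 3^1 + 3^5 = 240.
N = 240/5 = 48.

48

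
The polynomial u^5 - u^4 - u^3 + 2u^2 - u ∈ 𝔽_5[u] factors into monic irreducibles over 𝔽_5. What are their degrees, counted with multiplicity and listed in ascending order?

Write h(u) = u^5 - u^4 - u^3 + 2u^2 - u.
Roots in 𝔽_5: h(0) = 0 → root; h(1) = 0 → root; h(2) = 4; h(3) = 0 → root; h(4) = 2.
Linear factors from roots: (u), (u - 1), (u + 2).
Complete factorization: h(u) = (u)·(u + 2)·(u - 1)·(u^2 - 2u - 2).
Factor degrees with multiplicity: 1 + 1 + 1 + 2 = 5.

1, 1, 1, 2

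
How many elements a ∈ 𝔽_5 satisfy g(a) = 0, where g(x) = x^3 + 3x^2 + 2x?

Evaluate at each of the 5 elements of 𝔽_5:
g(0) = 0 → root; g(1) = 1; g(2) = 4; g(3) = 0 → root; g(4) = 0 → root.
Roots: {0, 3, 4}.

3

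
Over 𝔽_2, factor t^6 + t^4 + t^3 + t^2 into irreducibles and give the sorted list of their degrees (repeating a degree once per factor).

Write h(t) = t^6 + t^4 + t^3 + t^2.
Roots in 𝔽_2: h(0) = 0 → root; h(1) = 0 → root.
Linear factors from roots: (t), (t + 1).
Complete factorization: h(t) = (t + 1)·(t)^2·(t^3 + t^2 + 1).
Factor degrees with multiplicity: 1 + 1 + 1 + 3 = 6.

1, 1, 1, 3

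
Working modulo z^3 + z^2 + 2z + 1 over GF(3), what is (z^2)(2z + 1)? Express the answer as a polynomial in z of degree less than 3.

2z^2 + 2z + 1

Multiply in GF(3)[z]: (z^2)·(2z + 1) = 2z^3 + z^2.
Reduce using z^3 ≡ 2z^2 + z + 2 (mod z^3 + z^2 + 2z + 1).
Reduced: 2z^2 + 2z + 1.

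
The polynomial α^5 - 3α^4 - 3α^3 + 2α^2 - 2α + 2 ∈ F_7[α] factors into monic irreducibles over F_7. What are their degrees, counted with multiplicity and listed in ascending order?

Write f(α) = α^5 - 3α^4 - 3α^3 + 2α^2 - 2α + 2.
Linear factors from roots: (α + 2).
Complete factorization: f(α) = (α + 2)·(α^2 - 3α - 2)·(α^2 - 2α + 3).
Factor degrees with multiplicity: 1 + 2 + 2 = 5.

1, 2, 2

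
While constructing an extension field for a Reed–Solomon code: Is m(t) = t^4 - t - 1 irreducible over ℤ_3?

Check for roots in ℤ_3: m(0) = 2; m(1) = 2; m(2) = 1.
No roots, so no linear factors.
Monic irreducibles of degree 2 over GF(3): t^2 + 1, t^2 + t - 1, t^2 - t - 1.
None of them divide m (all give nonzero remainder).
No irreducible factor of degree ≤ 2 exists, so m is irreducible over GF(3).

Yes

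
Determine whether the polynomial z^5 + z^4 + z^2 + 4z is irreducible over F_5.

No

Write g(z) = z^5 + z^4 + z^2 + 4z.
Check for roots in F_5: g(0) = 0 → root; g(1) = 2; g(2) = 0 → root; g(3) = 0 → root; g(4) = 2.
g(0) = 0, so (z) divides g(z); g is reducible.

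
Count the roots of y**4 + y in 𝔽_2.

2

Write g(y) = y**4 + y.
Evaluate at each of the 2 elements of 𝔽_2:
g(0) = 0 → root; g(1) = 0 → root.
Roots: {0, 1}.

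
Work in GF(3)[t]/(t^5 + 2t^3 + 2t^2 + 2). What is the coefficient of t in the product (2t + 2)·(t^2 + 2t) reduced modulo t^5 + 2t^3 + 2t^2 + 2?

Multiply in GF(3)[t]: (2t + 2)·(t^2 + 2t) = 2t^3 + t.
Reduced: 2t^3 + t.

1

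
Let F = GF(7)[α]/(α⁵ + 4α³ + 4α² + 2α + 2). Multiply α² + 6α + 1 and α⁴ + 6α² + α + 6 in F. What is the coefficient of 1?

Multiply in GF(7)[α]: (α² + 6α + 1)·(α⁴ + 6α² + α + 6) = α⁶ + 6α⁵ + 2α³ + 4α² + 2α + 6.
Reduce using α⁵ ≡ 3α³ + 3α² + 5α + 5 (mod α⁵ + 4α³ + 4α² + 2α + 2).
Reduced: 3α⁴ + 2α³ + 6α² + 2α + 1.

1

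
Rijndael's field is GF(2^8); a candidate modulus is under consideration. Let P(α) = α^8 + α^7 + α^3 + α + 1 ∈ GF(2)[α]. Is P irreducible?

Yes

Check for roots in GF(2): P(0) = 1; P(1) = 1.
No roots, so no linear factors.
Monic irreducibles of degree 2 over GF(2): α^2 + α + 1.
None of them divide P (all give nonzero remainder).
Monic irreducibles of degree 3 over GF(2): α^3 + α + 1, α^3 + α^2 + 1.
None of them divide P (all give nonzero remainder).
Monic irreducibles of degree 4 over GF(2): α^4 + α + 1, α^4 + α^3 + 1, α^4 + α^3 + α^2 + α + 1.
None of them divide P (all give nonzero remainder).
No irreducible factor of degree ≤ 4 exists, so P is irreducible over GF(2).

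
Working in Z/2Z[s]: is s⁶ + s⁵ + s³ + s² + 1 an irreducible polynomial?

Yes

Write f(s) = s⁶ + s⁵ + s³ + s² + 1.
Check for roots in Z/2Z: f(0) = 1; f(1) = 1.
No roots, so no linear factors.
Monic irreducibles of degree 2 over GF(2): s² + s + 1.
None of them divide f (all give nonzero remainder).
Monic irreducibles of degree 3 over GF(2): s³ + s + 1, s³ + s² + 1.
None of them divide f (all give nonzero remainder).
No irreducible factor of degree ≤ 3 exists, so f is irreducible over GF(2).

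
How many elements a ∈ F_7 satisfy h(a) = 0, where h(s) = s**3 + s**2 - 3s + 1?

Evaluate at each of the 7 elements of F_7:
h(0) = 1; h(1) = 0 → root; h(2) = 0 → root; h(3) = 0 → root; h(4) = 6; h(5) = 3; h(6) = 4.
Roots: {1, 2, 3}.

3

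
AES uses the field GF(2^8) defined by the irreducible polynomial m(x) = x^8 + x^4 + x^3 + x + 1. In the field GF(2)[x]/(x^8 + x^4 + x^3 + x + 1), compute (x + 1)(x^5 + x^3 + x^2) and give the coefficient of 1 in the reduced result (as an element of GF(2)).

0

Multiply in GF(2)[x]: (x + 1)·(x^5 + x^3 + x^2) = x^6 + x^5 + x^4 + x^2.
Reduced: x^6 + x^5 + x^4 + x^2.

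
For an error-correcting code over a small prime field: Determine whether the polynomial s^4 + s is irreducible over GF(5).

No

Write h(s) = s^4 + s.
Check for roots in GF(5): h(0) = 0 → root; h(1) = 2; h(2) = 3; h(3) = 4; h(4) = 0 → root.
h(0) = 0, so (s) divides h(s); h is reducible.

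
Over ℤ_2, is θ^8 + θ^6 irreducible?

No

Write P(θ) = θ^8 + θ^6.
Check for roots in ℤ_2: P(0) = 0 → root; P(1) = 0 → root.
P(0) = 0, so (θ) divides P(θ); P is reducible.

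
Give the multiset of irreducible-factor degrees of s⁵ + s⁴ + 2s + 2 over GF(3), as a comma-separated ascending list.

1, 1, 1, 2

Write g(s) = s⁵ + s⁴ + 2s + 2.
Roots in GF(3): g(0) = 2; g(1) = 0 → root; g(2) = 0 → root.
Linear factors from roots: (s + 2), (s + 1).
Complete factorization: g(s) = (s + 2)·(s + 1)^2·(s² + 1).
Factor degrees with multiplicity: 1 + 1 + 1 + 2 = 5.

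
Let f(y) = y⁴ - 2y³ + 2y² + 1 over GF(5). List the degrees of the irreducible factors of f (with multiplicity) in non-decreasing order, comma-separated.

4

Roots in GF(5): f(0) = 1; f(1) = 2; f(2) = 4; f(3) = 1; f(4) = 1.
Complete factorization: f(y) = (y⁴ - 2y³ + 2y² + 1).
Factor degrees with multiplicity: 4 = 4.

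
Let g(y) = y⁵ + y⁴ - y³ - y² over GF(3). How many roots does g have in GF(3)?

Evaluate at each of the 3 elements of GF(3):
g(0) = 0 → root; g(1) = 0 → root; g(2) = 0 → root.
Roots: {0, 1, 2}.

3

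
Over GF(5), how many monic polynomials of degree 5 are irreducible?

By the necklace-counting formula, N_5(5) = (1/5) Σ_{d|5} μ(5/d)·5^d.
Divisors of 5: 1, 5; μ(5/d) for each: -1, 1.
Σ = − 5^1 + 5^5 = 3120.
N = 3120/5 = 624.

624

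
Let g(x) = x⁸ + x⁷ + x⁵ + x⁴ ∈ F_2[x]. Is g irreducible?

Check for roots in F_2: g(0) = 0 → root; g(1) = 0 → root.
g(0) = 0, so (x) divides g(x); g is reducible.

No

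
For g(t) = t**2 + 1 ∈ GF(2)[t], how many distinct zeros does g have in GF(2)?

1

Evaluate at each of the 2 elements of GF(2):
g(0) = 1; g(1) = 0 → root.
Roots: {1}.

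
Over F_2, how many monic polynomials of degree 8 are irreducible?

x^(2^8) − x is the product of all monic irreducibles of degree dividing 8; Möbius inversion gives N = (1/8) Σ μ(8/d)·2^d.
Divisors of 8: 1, 2, 4, 8; μ(8/d) for each: 0, 0, -1, 1.
Σ = − 2^4 + 2^8 = 240.
N = 240/8 = 30.

30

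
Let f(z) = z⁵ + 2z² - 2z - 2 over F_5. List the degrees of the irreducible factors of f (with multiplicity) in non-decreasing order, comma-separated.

Roots in F_5: f(0) = 3; f(1) = 4; f(2) = 4; f(3) = 3; f(4) = 1.
Complete factorization: f(z) = (z² + z + 1)·(z³ - z² - 2).
Factor degrees with multiplicity: 2 + 3 = 5.

2, 3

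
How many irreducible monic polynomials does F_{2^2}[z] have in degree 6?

Gauss's count: N_{4}(6) = (1/6) Σ_{d|6} μ(6/d)·4^d.
Divisors of 6: 1, 2, 3, 6; μ(6/d) for each: 1, -1, -1, 1.
Σ = 4^1 − 4^2 − 4^3 + 4^6 = 4020.
N = 4020/6 = 670.

670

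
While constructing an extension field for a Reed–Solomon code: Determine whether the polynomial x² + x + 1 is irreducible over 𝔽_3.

No

Write g(x) = x² + x + 1.
Check for roots in 𝔽_3: g(0) = 1; g(1) = 0 → root; g(2) = 1.
g(1) = 0, so (x − 1) divides g(x); g is reducible.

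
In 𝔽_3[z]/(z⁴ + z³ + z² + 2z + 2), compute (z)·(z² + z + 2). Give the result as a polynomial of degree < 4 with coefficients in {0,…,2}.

z^3 + z^2 + 2z

Multiply in 𝔽_3[z]: (z)·(z² + z + 2) = z³ + z² + 2z.
Reduced: z³ + z² + 2z.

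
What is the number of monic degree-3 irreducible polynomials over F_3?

By the necklace-counting formula, N_3(3) = (1/3) Σ_{d|3} μ(3/d)·3^d.
Divisors of 3: 1, 3; μ(3/d) for each: -1, 1.
Σ = − 3^1 + 3^3 = 24.
N = 24/3 = 8.

8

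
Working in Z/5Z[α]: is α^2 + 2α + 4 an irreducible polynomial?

Write h(α) = α^2 + 2α + 4.
Check for roots in Z/5Z: h(0) = 4; h(1) = 2; h(2) = 2; h(3) = 4; h(4) = 3.
No roots. A degree-2 polynomial over a field with no linear factor is irreducible.

Yes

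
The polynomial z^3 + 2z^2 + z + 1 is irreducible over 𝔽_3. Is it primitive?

Write f(z) = z^3 + 2z^2 + z + 1.
|GF(3^3)^×| = 3^3 − 1 = 26. Prime factorization: 26 = 2·13.
f is primitive ⇔ z has order 26 in GF(3)[z]/(f), i.e. z^(26/q) ≠ 1 for each prime q | 26.
z^(13) mod f = 2.
z^(2) mod f = z^2.
None equal 1, so z has full order 26; f is primitive.

Yes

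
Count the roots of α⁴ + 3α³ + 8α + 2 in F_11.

2

Write g(α) = α⁴ + 3α³ + 8α + 2.
Evaluate at each of the 11 elements of F_11:
g(0) = 2; g(1) = 3; g(2) = 3; g(3) = 1; g(4) = 9; g(5) = 8; g(6) = 3; g(7) = 1; g(8) = 0 → root; g(9) = 0 → root; g(10) = 3.
Roots: {8, 9}.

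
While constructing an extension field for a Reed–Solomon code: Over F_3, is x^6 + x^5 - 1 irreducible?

Write m(x) = x^6 + x^5 - 1.
Check for roots in F_3: m(0) = 2; m(1) = 1; m(2) = 2.
No roots, so no linear factors.
Monic irreducibles of degree 2 over GF(3): x^2 + 1, x^2 + x - 1, x^2 - x - 1.
None of them divide m (all give nonzero remainder).
Degree-3 irreducible divisors: test the 8 monic irreducibles of degree 3 over GF(3).
None of them divide m (all give nonzero remainder).
No irreducible factor of degree ≤ 3 exists, so m is irreducible over GF(3).

Yes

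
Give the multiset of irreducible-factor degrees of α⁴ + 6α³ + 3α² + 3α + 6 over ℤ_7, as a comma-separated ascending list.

2, 2

Write h(α) = α⁴ + 6α³ + 3α² + 3α + 6.
Complete factorization: h(α) = (α² + α + 3)·(α² + 5α + 2).
Factor degrees with multiplicity: 2 + 2 = 4.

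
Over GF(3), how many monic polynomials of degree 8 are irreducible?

810

x^(3^8) − x is the product of all monic irreducibles of degree dividing 8; Möbius inversion gives N = (1/8) Σ μ(8/d)·3^d.
Divisors of 8: 1, 2, 4, 8; μ(8/d) for each: 0, 0, -1, 1.
Σ = − 3^4 + 3^8 = 6480.
N = 6480/8 = 810.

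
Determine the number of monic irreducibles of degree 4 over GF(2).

By the necklace-counting formula, N_2(4) = (1/4) Σ_{d|4} μ(4/d)·2^d.
Divisors of 4: 1, 2, 4; μ(4/d) for each: 0, -1, 1.
Σ = − 2^2 + 2^4 = 12.
N = 12/4 = 3.

3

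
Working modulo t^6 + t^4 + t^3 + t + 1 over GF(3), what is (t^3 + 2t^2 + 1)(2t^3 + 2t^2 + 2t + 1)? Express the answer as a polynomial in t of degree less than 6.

t^4 + 2t^3 + t^2 + 2

Multiply in GF(3)[t]: (t^3 + 2t^2 + 1)·(2t^3 + 2t^2 + 2t + 1) = 2t^6 + t^3 + t^2 + 2t + 1.
Reduce using t^6 ≡ 2t^4 + 2t^3 + 2t + 2 (mod t^6 + t^4 + t^3 + t + 1).
Reduced: t^4 + 2t^3 + t^2 + 2.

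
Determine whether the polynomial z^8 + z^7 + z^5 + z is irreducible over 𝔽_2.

No

Write f(z) = z^8 + z^7 + z^5 + z.
Check for roots in 𝔽_2: f(0) = 0 → root; f(1) = 0 → root.
f(0) = 0, so (z) divides f(z); f is reducible.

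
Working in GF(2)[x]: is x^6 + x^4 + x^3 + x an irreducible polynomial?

Write g(x) = x^6 + x^4 + x^3 + x.
Check for roots in GF(2): g(0) = 0 → root; g(1) = 0 → root.
g(0) = 0, so (x) divides g(x); g is reducible.

No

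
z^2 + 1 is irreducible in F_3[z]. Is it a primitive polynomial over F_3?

Write f(z) = z^2 + 1.
|GF(3^2)^×| = 3^2 − 1 = 8. Prime factorization: 8 = 2^3.
f is primitive ⇔ z has order 8 in GF(3)[z]/(f), i.e. z^(8/q) ≠ 1 for each prime q | 8.
z^(4) mod f = 1
Since z^(4) = 1, the order of z divides 4 < 8; not primitive.

No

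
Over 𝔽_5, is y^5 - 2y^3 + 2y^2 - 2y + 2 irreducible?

Write f(y) = y^5 - 2y^3 + 2y^2 - 2y + 2.
Check for roots in 𝔽_5: f(0) = 2; f(1) = 1; f(2) = 2; f(3) = 3; f(4) = 2.
No roots, so no linear factors.
Degree-2 irreducible divisors: test the 10 monic irreducibles of degree 2 over GF(5).
None of them divide f (all give nonzero remainder).
No irreducible factor of degree ≤ 2 exists, so f is irreducible over GF(5).

Yes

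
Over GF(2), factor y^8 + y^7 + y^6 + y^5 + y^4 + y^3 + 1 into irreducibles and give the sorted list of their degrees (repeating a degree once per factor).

Write h(y) = y^8 + y^7 + y^6 + y^5 + y^4 + y^3 + 1.
Roots in GF(2): h(0) = 1; h(1) = 1.
Complete factorization: h(y) = (y^8 + y^7 + y^6 + y^5 + y^4 + y^3 + 1).
Factor degrees with multiplicity: 8 = 8.

8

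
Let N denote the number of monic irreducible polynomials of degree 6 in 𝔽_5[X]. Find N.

2580

x^(5^6) − x is the product of all monic irreducibles of degree dividing 6; Möbius inversion gives N = (1/6) Σ μ(6/d)·5^d.
Divisors of 6: 1, 2, 3, 6; μ(6/d) for each: 1, -1, -1, 1.
Σ = 5^1 − 5^2 − 5^3 + 5^6 = 15480.
N = 15480/6 = 2580.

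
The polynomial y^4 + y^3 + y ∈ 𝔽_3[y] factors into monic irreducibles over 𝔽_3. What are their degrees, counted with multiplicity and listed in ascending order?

1, 1, 2

Write h(y) = y^4 + y^3 + y.
Roots in 𝔽_3: h(0) = 0 → root; h(1) = 0 → root; h(2) = 2.
Linear factors from roots: (y), (y + 2).
Complete factorization: h(y) = (y)·(y + 2)·(y^2 + 2y + 2).
Factor degrees with multiplicity: 1 + 1 + 2 = 4.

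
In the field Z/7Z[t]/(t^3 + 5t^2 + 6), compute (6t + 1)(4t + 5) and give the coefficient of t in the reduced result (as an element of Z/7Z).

Multiply in Z/7Z[t]: (6t + 1)·(4t + 5) = 3t^2 + 6t + 5.
Reduced: 3t^2 + 6t + 5.

6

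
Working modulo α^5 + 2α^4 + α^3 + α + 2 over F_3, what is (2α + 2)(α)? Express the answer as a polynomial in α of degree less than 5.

Multiply in F_3[α]: (2α + 2)·(α) = 2α^2 + 2α.
Reduced: 2α^2 + 2α.

2α^2 + 2α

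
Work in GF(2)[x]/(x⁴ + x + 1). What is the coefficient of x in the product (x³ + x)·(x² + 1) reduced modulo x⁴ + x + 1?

Multiply in GF(2)[x]: (x³ + x)·(x² + 1) = x⁵ + x.
Reduce using x⁴ ≡ x + 1 (mod x⁴ + x + 1).
Reduced: x².

0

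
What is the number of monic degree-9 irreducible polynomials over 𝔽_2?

56

The number of monic irreducibles of degree 9 over GF(2) is (1/9)·Σ_{d∣9} μ(9/d) 2^d.
Divisors of 9: 1, 3, 9; μ(9/d) for each: 0, -1, 1.
Σ = − 2^3 + 2^9 = 504.
N = 504/9 = 56.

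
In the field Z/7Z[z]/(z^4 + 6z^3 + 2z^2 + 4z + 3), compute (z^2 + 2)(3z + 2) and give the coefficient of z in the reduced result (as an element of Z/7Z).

6

Multiply in Z/7Z[z]: (z^2 + 2)·(3z + 2) = 3z^3 + 2z^2 + 6z + 4.
Reduced: 3z^3 + 2z^2 + 6z + 4.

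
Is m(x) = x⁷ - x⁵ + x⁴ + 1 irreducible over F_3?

Check for roots in F_3: m(0) = 1; m(1) = 2; m(2) = 2.
No roots, so no linear factors.
Monic irreducibles of degree 2 over GF(3): x² + 1, x² + x - 1, x² - x - 1.
None of them divide m (all give nonzero remainder).
Degree-3 irreducible divisors: test the 8 monic irreducibles of degree 3 over GF(3).
None of them divide m (all give nonzero remainder).
No irreducible factor of degree ≤ 3 exists, so m is irreducible over GF(3).

Yes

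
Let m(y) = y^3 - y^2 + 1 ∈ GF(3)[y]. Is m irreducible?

Yes

Check for roots in GF(3): m(0) = 1; m(1) = 1; m(2) = 2.
No roots. A degree-3 polynomial over a field with no linear factor is irreducible.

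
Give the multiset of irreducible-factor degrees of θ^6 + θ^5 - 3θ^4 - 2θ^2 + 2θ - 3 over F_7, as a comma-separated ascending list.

1, 2, 3

Write g(θ) = θ^6 + θ^5 - 3θ^4 - 2θ^2 + 2θ - 3.
Linear factors from roots: (θ - 3).
Complete factorization: g(θ) = (θ - 3)·(θ^2 - 2θ + 2)·(θ^3 - θ^2 - 2θ - 3).
Factor degrees with multiplicity: 1 + 2 + 3 = 6.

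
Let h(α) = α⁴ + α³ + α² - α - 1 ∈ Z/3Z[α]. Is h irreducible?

Check for roots in Z/3Z: h(0) = 2; h(1) = 1; h(2) = 1.
No roots, so no linear factors.
Monic irreducibles of degree 2 over GF(3): α² + 1, α² + α - 1, α² - α - 1.
None of them divide h (all give nonzero remainder).
No irreducible factor of degree ≤ 2 exists, so h is irreducible over GF(3).

Yes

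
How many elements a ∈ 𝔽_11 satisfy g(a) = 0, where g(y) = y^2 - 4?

Evaluate at each of the 11 elements of 𝔽_11:
g(0) = 7; g(1) = 8; g(2) = 0 → root; g(3) = 5; g(4) = 1; g(5) = 10; g(6) = 10; g(7) = 1; g(8) = 5; g(9) = 0 → root; g(10) = 8.
Roots: {2, 9}.

2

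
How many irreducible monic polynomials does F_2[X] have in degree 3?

x^(2^3) − x is the product of all monic irreducibles of degree dividing 3; Möbius inversion gives N = (1/3) Σ μ(3/d)·2^d.
Divisors of 3: 1, 3; μ(3/d) for each: -1, 1.
Σ = − 2^1 + 2^3 = 6.
N = 6/3 = 2.

2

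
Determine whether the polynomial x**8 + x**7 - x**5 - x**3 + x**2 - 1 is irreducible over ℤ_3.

No

Write f(x) = x**8 + x**7 - x**5 - x**3 + x**2 - 1.
Check for roots in ℤ_3: f(0) = 2; f(1) = 0 → root; f(2) = 2.
f(1) = 0, so (x − 1) divides f(x); f is reducible.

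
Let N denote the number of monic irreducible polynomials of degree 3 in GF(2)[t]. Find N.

2

x^(2^3) − x is the product of all monic irreducibles of degree dividing 3; Möbius inversion gives N = (1/3) Σ μ(3/d)·2^d.
Divisors of 3: 1, 3; μ(3/d) for each: -1, 1.
Σ = − 2^1 + 2^3 = 6.
N = 6/3 = 2.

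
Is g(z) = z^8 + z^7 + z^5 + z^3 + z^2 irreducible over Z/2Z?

No

Check for roots in Z/2Z: g(0) = 0 → root; g(1) = 1.
g(0) = 0, so (z) divides g(z); g is reducible.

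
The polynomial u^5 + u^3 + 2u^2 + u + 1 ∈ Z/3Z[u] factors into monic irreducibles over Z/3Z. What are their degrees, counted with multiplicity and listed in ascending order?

1, 1, 3

Write g(u) = u^5 + u^3 + 2u^2 + u + 1.
Roots in Z/3Z: g(0) = 1; g(1) = 0 → root; g(2) = 0 → root.
Linear factors from roots: (u + 2), (u + 1).
Complete factorization: g(u) = (u + 1)·(u + 2)·(u^3 + 2u + 2).
Factor degrees with multiplicity: 1 + 1 + 3 = 5.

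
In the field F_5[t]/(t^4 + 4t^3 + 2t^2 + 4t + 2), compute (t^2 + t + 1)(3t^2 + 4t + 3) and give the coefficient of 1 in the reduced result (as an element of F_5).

2

Multiply in F_5[t]: (t^2 + t + 1)·(3t^2 + 4t + 3) = 3t^4 + 2t^3 + 2t + 3.
Reduce using t^4 ≡ t^3 + 3t^2 + t + 3 (mod t^4 + 4t^3 + 2t^2 + 4t + 2).
Reduced: 4t^2 + 2.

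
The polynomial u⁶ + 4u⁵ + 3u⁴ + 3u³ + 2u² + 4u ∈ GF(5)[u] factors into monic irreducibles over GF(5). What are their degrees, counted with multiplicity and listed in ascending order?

1, 1, 1, 1, 2

Write g(u) = u⁶ + 4u⁵ + 3u⁴ + 3u³ + 2u² + 4u.
Roots in GF(5): g(0) = 0 → root; g(1) = 2; g(2) = 0 → root; g(3) = 0 → root; g(4) = 0 → root.
Linear factors from roots: (u), (u + 3), (u + 2), (u + 1).
Complete factorization: g(u) = (u)·(u + 1)·(u + 2)·(u + 3)·(u² + 3u + 4).
Factor degrees with multiplicity: 1 + 1 + 1 + 1 + 2 = 6.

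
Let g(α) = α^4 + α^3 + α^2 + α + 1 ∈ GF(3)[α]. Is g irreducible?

Yes

Check for roots in GF(3): g(0) = 1; g(1) = 2; g(2) = 1.
No roots, so no linear factors.
Monic irreducibles of degree 2 over GF(3): α^2 + 1, α^2 + α - 1, α^2 - α - 1.
None of them divide g (all give nonzero remainder).
No irreducible factor of degree ≤ 2 exists, so g is irreducible over GF(3).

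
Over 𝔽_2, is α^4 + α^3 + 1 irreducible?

Write P(α) = α^4 + α^3 + 1.
Check for roots in 𝔽_2: P(0) = 1; P(1) = 1.
No roots, so no linear factors.
Monic irreducibles of degree 2 over GF(2): α^2 + α + 1.
None of them divide P (all give nonzero remainder).
No irreducible factor of degree ≤ 2 exists, so P is irreducible over GF(2).

Yes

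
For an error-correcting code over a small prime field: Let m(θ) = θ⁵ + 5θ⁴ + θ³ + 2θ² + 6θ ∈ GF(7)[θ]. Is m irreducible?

Check for roots in GF(7): m(0) = 0 → root; m(1) = 1; m(2) = 0 → root; m(3) = 4; m(4) = 2; m(5) = 1; m(6) = 6.
m(0) = 0, so (θ) divides m(θ); m is reducible.

No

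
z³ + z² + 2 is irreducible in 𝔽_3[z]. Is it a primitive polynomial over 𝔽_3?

Write f(z) = z³ + z² + 2.
|GF(3^3)^×| = 3^3 − 1 = 26. Prime factorization: 26 = 2·13.
f is primitive ⇔ z has order 26 in GF(3)[z]/(f), i.e. z^(26/q) ≠ 1 for each prime q | 26.
z^(13) mod f = 1
z^(2) mod f = z².
Since z^(13) = 1, the order of z divides 13 < 26; not primitive.

No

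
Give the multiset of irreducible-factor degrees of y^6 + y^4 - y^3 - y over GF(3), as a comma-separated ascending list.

Write g(y) = y^6 + y^4 - y^3 - y.
Roots in GF(3): g(0) = 0 → root; g(1) = 0 → root; g(2) = 1.
Linear factors from roots: (y), (y - 1).
Complete factorization: g(y) = (y)·(y - 1)^3·(y^2 + 1).
Factor degrees with multiplicity: 1 + 1 + 1 + 1 + 2 = 6.

1, 1, 1, 1, 2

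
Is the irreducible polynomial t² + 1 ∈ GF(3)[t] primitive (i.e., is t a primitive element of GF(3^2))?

Write f(t) = t² + 1.
|GF(3^2)^×| = 3^2 − 1 = 8. Prime factorization: 8 = 2^3.
f is primitive ⇔ t has order 8 in GF(3)[t]/(f), i.e. t^(8/q) ≠ 1 for each prime q | 8.
t^(4) mod f = 1
Since t^(4) = 1, the order of t divides 4 < 8; not primitive.

No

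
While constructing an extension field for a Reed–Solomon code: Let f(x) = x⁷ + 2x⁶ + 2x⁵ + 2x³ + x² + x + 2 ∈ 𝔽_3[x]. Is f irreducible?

Yes

Check for roots in 𝔽_3: f(0) = 2; f(1) = 2; f(2) = 2.
No roots, so no linear factors.
Monic irreducibles of degree 2 over GF(3): x² + 1, x² + x + 2, x² + 2x + 2.
None of them divide f (all give nonzero remainder).
Degree-3 irreducible divisors: test the 8 monic irreducibles of degree 3 over GF(3).
None of them divide f (all give nonzero remainder).
No irreducible factor of degree ≤ 3 exists, so f is irreducible over GF(3).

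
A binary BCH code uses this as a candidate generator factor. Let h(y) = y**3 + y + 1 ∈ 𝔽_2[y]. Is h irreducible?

Yes

Check for roots in 𝔽_2: h(0) = 1; h(1) = 1.
No roots. A degree-3 polynomial over a field with no linear factor is irreducible.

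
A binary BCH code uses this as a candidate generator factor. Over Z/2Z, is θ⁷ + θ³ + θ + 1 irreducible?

Write h(θ) = θ⁷ + θ³ + θ + 1.
Check for roots in Z/2Z: h(0) = 1; h(1) = 0 → root.
h(1) = 0, so (θ − 1) divides h(θ); h is reducible.

No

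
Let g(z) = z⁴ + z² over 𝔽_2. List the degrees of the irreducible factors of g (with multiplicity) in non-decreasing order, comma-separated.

1, 1, 1, 1

Roots in 𝔽_2: g(0) = 0 → root; g(1) = 0 → root.
Linear factors from roots: (z), (z + 1).
Complete factorization: g(z) = (z)^2·(z + 1)^2.
Factor degrees with multiplicity: 1 + 1 + 1 + 1 = 4.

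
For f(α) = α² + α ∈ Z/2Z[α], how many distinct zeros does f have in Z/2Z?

Evaluate at each of the 2 elements of Z/2Z:
f(0) = 0 → root; f(1) = 0 → root.
Roots: {0, 1}.

2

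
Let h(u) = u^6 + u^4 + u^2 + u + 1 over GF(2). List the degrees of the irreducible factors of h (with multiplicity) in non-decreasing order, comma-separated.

Roots in GF(2): h(0) = 1; h(1) = 1.
Complete factorization: h(u) = (u^6 + u^4 + u^2 + u + 1).
Factor degrees with multiplicity: 6 = 6.

6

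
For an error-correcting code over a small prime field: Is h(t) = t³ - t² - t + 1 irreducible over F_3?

Check for roots in F_3: h(0) = 1; h(1) = 0 → root; h(2) = 0 → root.
h(1) = 0, so (t − 1) divides h(t); h is reducible.

No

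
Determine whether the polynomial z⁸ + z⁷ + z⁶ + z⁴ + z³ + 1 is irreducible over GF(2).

Write P(z) = z⁸ + z⁷ + z⁶ + z⁴ + z³ + 1.
Check for roots in GF(2): P(0) = 1; P(1) = 0 → root.
P(1) = 0, so (z − 1) divides P(z); P is reducible.

No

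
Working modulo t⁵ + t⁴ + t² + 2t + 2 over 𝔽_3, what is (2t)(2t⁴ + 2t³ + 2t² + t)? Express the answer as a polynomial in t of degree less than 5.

Multiply in 𝔽_3[t]: (2t)·(2t⁴ + 2t³ + 2t² + t) = t⁵ + t⁴ + t³ + 2t².
Reduce using t⁵ ≡ 2t⁴ + 2t² + t + 1 (mod t⁵ + t⁴ + t² + 2t + 2).
Reduced: t³ + t² + t + 1.

t^3 + t^2 + t + 1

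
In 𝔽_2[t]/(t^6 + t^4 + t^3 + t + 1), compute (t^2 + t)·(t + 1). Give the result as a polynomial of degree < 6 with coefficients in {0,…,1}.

t^3 + t

Multiply in 𝔽_2[t]: (t^2 + t)·(t + 1) = t^3 + t.
Reduced: t^3 + t.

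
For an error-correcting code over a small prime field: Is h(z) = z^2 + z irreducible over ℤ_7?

No

Check for roots in ℤ_7: h(0) = 0 → root; h(1) = 2; h(2) = 6; h(3) = 5; h(4) = 6; h(5) = 2; h(6) = 0 → root.
h(0) = 0, so (z) divides h(z); h is reducible.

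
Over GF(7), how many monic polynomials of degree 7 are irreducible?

117648

Gauss's count: N_{7}(7) = (1/7) Σ_{d|7} μ(7/d)·7^d.
Divisors of 7: 1, 7; μ(7/d) for each: -1, 1.
Σ = − 7^1 + 7^7 = 823536.
N = 823536/7 = 117648.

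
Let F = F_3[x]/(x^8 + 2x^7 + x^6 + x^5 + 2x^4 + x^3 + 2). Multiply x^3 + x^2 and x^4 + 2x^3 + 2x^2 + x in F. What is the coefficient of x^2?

Multiply in F_3[x]: (x^3 + x^2)·(x^4 + 2x^3 + 2x^2 + x) = x^7 + x^5 + x^3.
Reduced: x^7 + x^5 + x^3.

0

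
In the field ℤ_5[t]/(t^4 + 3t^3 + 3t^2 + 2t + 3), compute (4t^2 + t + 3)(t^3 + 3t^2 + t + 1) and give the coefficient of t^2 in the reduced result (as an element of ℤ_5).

3

Multiply in ℤ_5[t]: (4t^2 + t + 3)·(t^3 + 3t^2 + t + 1) = 4t^5 + 3t^4 + 4t^2 + 4t + 3.
Reduce using t^4 ≡ 2t^3 + 2t^2 + 3t + 2 (mod t^4 + 3t^3 + 3t^2 + 2t + 3).
Reduced: 3t^2.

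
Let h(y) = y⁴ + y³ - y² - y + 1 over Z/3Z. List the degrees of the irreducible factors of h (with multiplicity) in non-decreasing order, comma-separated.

Roots in Z/3Z: h(0) = 1; h(1) = 1; h(2) = 1.
Complete factorization: h(y) = (y² - y - 1)^2.
Factor degrees with multiplicity: 2 + 2 = 4.

2, 2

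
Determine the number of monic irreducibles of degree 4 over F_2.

By the necklace-counting formula, N_2(4) = (1/4) Σ_{d|4} μ(4/d)·2^d.
Divisors of 4: 1, 2, 4; μ(4/d) for each: 0, -1, 1.
Σ = − 2^2 + 2^4 = 12.
N = 12/4 = 3.

3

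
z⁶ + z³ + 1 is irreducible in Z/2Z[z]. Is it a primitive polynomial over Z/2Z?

Write f(z) = z⁶ + z³ + 1.
|GF(2^6)^×| = 2^6 − 1 = 63. Prime factorization: 63 = 3^2·7.
f is primitive ⇔ z has order 63 in GF(2)[z]/(f), i.e. z^(63/q) ≠ 1 for each prime q | 63.
z^(21) mod f = z³.
z^(9) mod f = 1
Since z^(9) = 1, the order of z divides 9 < 63; not primitive.

No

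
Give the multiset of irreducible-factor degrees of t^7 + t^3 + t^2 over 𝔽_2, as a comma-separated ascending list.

1, 1, 2, 3

Write f(t) = t^7 + t^3 + t^2.
Roots in 𝔽_2: f(0) = 0 → root; f(1) = 1.
Linear factors from roots: (t).
Complete factorization: f(t) = (t)^2·(t^2 + t + 1)·(t^3 + t^2 + 1).
Factor degrees with multiplicity: 1 + 1 + 2 + 3 = 7.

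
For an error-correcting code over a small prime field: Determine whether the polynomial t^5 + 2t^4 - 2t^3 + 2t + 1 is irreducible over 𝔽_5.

Yes

Write f(t) = t^5 + 2t^4 - 2t^3 + 2t + 1.
Check for roots in 𝔽_5: f(0) = 1; f(1) = 4; f(2) = 3; f(3) = 3; f(4) = 2.
No roots, so no linear factors.
Degree-2 irreducible divisors: test the 10 monic irreducibles of degree 2 over GF(5).
None of them divide f (all give nonzero remainder).
No irreducible factor of degree ≤ 2 exists, so f is irreducible over GF(5).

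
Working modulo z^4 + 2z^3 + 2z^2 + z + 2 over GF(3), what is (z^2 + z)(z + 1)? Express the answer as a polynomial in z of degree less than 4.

z^3 + 2z^2 + z

Multiply in GF(3)[z]: (z^2 + z)·(z + 1) = z^3 + 2z^2 + z.
Reduced: z^3 + 2z^2 + z.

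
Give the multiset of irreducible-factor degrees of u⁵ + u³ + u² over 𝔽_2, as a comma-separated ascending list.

Write g(u) = u⁵ + u³ + u².
Roots in 𝔽_2: g(0) = 0 → root; g(1) = 1.
Linear factors from roots: (u).
Complete factorization: g(u) = (u)^2·(u³ + u + 1).
Factor degrees with multiplicity: 1 + 1 + 3 = 5.

1, 1, 3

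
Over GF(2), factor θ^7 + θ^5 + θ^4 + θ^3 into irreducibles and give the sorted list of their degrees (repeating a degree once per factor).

1, 1, 1, 1, 3

Write f(θ) = θ^7 + θ^5 + θ^4 + θ^3.
Roots in GF(2): f(0) = 0 → root; f(1) = 0 → root.
Linear factors from roots: (θ), (θ + 1).
Complete factorization: f(θ) = (θ + 1)·(θ)^3·(θ^3 + θ^2 + 1).
Factor degrees with multiplicity: 1 + 1 + 1 + 1 + 3 = 7.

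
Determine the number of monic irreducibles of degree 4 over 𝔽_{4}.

Gauss's count: N_{4}(4) = (1/4) Σ_{d|4} μ(4/d)·4^d.
Divisors of 4: 1, 2, 4; μ(4/d) for each: 0, -1, 1.
Σ = − 4^2 + 4^4 = 240.
N = 240/4 = 60.

60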